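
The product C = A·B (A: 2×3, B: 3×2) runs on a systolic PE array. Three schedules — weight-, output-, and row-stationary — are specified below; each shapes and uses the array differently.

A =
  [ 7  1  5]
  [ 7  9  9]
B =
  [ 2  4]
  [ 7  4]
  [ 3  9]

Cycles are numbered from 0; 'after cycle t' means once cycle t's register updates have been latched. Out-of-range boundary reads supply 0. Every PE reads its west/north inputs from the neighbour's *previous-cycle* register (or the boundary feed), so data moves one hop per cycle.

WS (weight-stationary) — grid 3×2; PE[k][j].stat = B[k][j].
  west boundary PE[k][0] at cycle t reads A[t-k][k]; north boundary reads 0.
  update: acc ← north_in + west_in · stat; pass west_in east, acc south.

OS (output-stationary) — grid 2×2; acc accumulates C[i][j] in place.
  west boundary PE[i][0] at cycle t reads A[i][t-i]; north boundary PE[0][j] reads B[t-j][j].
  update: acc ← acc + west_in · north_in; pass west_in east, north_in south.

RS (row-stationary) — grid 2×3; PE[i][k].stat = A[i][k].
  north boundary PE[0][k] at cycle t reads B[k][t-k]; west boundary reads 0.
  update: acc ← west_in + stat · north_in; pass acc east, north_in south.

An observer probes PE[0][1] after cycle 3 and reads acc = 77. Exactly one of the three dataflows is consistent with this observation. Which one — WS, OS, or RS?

— WS: 3×2; PE[0][1] trace:
  t=0 PE[0][1]: acc=0 h=0 v=0
  t=1 PE[0][1]: acc=28 h=7 v=28
  t=2 PE[0][1]: acc=28 h=7 v=28
  t=3 PE[0][1]: acc=0 h=0 v=0
— OS: 2×2; PE[0][1] trace:
  t=0 PE[0][1]: acc=0 h=0 v=0
  t=1 PE[0][1]: acc=28 h=7 v=4
  t=2 PE[0][1]: acc=32 h=1 v=4
  t=3 PE[0][1]: acc=77 h=5 v=9
— RS: 2×3; PE[0][1] trace:
  t=0 PE[0][1]: acc=0 h=0 v=0
  t=1 PE[0][1]: acc=21 h=21 v=7
  t=2 PE[0][1]: acc=32 h=32 v=4
  t=3 PE[0][1]: acc=0 h=0 v=0

dataflow = OS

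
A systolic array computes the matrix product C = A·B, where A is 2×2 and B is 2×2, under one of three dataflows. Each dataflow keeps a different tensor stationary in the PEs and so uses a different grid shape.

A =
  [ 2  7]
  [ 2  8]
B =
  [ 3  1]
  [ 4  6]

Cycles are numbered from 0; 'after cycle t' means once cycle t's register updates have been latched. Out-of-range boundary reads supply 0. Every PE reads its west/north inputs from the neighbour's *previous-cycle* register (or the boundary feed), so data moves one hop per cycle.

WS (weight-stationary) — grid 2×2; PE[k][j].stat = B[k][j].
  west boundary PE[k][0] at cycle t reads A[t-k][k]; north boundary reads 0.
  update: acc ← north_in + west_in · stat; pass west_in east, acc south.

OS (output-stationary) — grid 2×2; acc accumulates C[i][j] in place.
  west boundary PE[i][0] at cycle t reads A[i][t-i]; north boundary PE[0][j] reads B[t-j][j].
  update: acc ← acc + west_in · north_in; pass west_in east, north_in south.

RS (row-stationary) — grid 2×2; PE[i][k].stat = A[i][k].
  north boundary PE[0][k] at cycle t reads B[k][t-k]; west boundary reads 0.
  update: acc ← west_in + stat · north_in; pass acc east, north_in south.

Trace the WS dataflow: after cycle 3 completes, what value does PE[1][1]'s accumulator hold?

WS 2×2: PE[1][1] cycle-by-cycle (with neighbour feeds):
  t=0 PE[0][1]: acc=0 h=0 v=0
  t=0 PE[1][0]: acc=0 h=0 v=0
  t=0 PE[1][1]: acc=0 h=0 v=0
  t=1 PE[0][1]: acc=2 h=2 v=2
  t=1 PE[1][0]: acc=34 h=7 v=34
  t=1 PE[1][1]: acc=0 h=0 v=0
  t=2 PE[0][1]: acc=2 h=2 v=2
  t=2 PE[1][0]: acc=38 h=8 v=38
  t=2 PE[1][1]: acc=44 h=7 v=44
  t=3 PE[0][1]: acc=0 h=0 v=0
  t=3 PE[1][0]: acc=0 h=0 v=0
  t=3 PE[1][1]: acc=50 h=8 v=50

PE[1][1].acc = 50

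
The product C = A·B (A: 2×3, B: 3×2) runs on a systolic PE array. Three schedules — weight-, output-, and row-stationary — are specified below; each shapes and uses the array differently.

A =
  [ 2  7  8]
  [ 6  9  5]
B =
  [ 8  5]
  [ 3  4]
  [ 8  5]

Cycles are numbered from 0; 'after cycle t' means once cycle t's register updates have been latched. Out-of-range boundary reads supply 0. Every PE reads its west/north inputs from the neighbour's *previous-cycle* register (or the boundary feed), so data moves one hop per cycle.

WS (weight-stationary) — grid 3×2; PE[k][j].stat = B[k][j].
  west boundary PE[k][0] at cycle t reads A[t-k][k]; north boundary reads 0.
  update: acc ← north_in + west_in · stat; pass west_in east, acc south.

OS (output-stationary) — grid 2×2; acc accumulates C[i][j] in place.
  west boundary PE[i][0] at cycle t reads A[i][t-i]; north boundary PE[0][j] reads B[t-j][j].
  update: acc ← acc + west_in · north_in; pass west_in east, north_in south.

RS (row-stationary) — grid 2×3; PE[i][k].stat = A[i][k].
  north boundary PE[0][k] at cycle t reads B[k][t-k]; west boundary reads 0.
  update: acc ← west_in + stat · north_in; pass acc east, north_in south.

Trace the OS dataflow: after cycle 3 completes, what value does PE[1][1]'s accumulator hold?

PE[1][1].acc = 66

OS on a 2×2 grid — tracing PE[1][1] and its feeders:
  [0] (0,1) acc=0 (h:0 v:0)
  [0] (1,0) acc=0 (h:0 v:0)
  [0] (1,1) acc=0 (h:0 v:0)
  [1] (0,1) acc=10 (h:2 v:5)
  [1] (1,0) acc=48 (h:6 v:8)
  [1] (1,1) acc=0 (h:0 v:0)
  [2] (0,1) acc=38 (h:7 v:4)
  [2] (1,0) acc=75 (h:9 v:3)
  [2] (1,1) acc=30 (h:6 v:5)
  [3] (0,1) acc=78 (h:8 v:5)
  [3] (1,0) acc=115 (h:5 v:8)
  [3] (1,1) acc=66 (h:9 v:4)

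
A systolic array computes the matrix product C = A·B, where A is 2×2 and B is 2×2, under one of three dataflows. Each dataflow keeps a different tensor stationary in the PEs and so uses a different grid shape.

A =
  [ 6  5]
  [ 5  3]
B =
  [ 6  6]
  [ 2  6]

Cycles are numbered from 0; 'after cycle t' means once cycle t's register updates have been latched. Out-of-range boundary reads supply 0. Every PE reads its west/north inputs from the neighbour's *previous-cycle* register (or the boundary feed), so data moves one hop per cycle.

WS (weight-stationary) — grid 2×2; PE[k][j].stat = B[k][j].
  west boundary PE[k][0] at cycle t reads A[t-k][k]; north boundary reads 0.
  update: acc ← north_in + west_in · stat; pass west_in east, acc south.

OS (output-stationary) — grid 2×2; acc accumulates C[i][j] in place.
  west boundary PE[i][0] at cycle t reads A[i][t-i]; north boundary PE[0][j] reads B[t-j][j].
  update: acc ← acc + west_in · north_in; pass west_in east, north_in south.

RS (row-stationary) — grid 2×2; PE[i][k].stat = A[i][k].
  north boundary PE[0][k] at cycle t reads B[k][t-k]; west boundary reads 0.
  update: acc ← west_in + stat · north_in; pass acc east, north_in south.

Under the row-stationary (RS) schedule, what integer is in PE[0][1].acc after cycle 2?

RS (2×2). Following PE[0][1] plus its west/north inputs:
  0: (0,0).acc=36  regs=<36,6>
  0: (0,1).acc=0  regs=<0,0>
  1: (0,0).acc=36  regs=<36,6>
  1: (0,1).acc=46  regs=<46,2>
  2: (0,0).acc=0  regs=<0,0>
  2: (0,1).acc=66  regs=<66,6>

PE[0][1].acc = 66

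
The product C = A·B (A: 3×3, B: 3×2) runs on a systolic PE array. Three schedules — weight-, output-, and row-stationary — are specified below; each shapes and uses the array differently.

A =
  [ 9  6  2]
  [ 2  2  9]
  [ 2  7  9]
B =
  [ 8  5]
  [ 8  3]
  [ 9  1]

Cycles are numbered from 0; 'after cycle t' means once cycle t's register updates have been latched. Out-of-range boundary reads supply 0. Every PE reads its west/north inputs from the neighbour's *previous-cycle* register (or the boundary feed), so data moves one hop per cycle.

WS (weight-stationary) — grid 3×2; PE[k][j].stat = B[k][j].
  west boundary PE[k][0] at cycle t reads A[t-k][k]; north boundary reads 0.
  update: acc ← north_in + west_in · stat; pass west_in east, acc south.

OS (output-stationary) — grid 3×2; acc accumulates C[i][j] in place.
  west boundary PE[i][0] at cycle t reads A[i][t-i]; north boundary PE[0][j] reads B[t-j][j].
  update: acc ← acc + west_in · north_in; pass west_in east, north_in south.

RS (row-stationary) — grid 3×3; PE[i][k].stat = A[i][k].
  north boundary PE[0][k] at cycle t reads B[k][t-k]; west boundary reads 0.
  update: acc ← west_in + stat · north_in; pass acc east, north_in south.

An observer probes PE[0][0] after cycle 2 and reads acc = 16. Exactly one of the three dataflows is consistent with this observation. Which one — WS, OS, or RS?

WS [3×2] PE[0][0] across cycles:
  after 0 — PE[0][0] acc=72, pass-E 9, pass-S 72
  after 1 — PE[0][0] acc=16, pass-E 2, pass-S 16
  after 2 — PE[0][0] acc=16, pass-E 2, pass-S 16
OS [3×2] PE[0][0] across cycles:
  after 0 — PE[0][0] acc=72, pass-E 9, pass-S 8
  after 1 — PE[0][0] acc=120, pass-E 6, pass-S 8
  after 2 — PE[0][0] acc=138, pass-E 2, pass-S 9
RS [3×3] PE[0][0] across cycles:
  after 0 — PE[0][0] acc=72, pass-E 72, pass-S 8
  after 1 — PE[0][0] acc=45, pass-E 45, pass-S 5
  after 2 — PE[0][0] acc=0, pass-E 0, pass-S 0

dataflow = WS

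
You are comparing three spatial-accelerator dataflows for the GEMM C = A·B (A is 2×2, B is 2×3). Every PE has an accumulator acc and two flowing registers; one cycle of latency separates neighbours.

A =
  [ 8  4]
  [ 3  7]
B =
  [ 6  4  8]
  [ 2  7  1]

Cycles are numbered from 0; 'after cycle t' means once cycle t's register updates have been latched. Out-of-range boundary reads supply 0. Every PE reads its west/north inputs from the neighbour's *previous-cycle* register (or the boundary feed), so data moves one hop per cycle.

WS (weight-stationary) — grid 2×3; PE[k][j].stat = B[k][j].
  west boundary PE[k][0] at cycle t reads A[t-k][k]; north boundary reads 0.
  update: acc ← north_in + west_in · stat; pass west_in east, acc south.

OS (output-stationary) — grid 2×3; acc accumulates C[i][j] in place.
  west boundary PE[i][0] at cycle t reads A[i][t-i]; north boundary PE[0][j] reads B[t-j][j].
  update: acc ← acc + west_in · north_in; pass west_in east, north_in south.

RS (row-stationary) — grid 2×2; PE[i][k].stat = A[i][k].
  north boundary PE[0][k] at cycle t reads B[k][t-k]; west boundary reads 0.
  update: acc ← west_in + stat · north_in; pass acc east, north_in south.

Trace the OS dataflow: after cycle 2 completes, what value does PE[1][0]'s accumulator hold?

OS on a 2×3 grid — tracing PE[1][0] and its feeders:
  t=0 PE[0][0]: acc=48 h=8 v=6
  t=0 PE[1][0]: acc=0 h=0 v=0
  t=1 PE[0][0]: acc=56 h=4 v=2
  t=1 PE[1][0]: acc=18 h=3 v=6
  t=2 PE[0][0]: acc=56 h=0 v=0
  t=2 PE[1][0]: acc=32 h=7 v=2

PE[1][0].acc = 32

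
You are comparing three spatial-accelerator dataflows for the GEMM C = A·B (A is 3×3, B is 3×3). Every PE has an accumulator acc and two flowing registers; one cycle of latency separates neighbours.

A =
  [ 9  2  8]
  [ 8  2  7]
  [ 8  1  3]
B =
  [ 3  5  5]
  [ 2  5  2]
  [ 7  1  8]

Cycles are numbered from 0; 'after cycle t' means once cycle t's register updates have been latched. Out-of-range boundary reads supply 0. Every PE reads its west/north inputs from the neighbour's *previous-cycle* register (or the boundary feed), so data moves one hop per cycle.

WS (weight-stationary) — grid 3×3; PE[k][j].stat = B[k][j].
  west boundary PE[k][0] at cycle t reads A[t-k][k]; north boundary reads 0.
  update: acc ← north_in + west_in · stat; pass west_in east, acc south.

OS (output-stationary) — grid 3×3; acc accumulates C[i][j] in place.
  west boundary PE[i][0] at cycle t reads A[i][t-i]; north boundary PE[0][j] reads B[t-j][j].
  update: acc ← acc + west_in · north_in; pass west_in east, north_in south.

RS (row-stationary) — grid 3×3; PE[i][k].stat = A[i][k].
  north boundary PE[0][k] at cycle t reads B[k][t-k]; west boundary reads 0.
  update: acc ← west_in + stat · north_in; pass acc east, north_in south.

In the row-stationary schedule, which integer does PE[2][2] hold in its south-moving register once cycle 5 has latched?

Tracing RS — 3×3 array, target PE[2][2]:
  cycle 0: PE[1][2] → acc 0, east 0, south 0
  cycle 0: PE[2][1] → acc 0, east 0, south 0
  cycle 0: PE[2][2] → acc 0, east 0, south 0
  cycle 1: PE[1][2] → acc 0, east 0, south 0
  cycle 1: PE[2][1] → acc 0, east 0, south 0
  cycle 1: PE[2][2] → acc 0, east 0, south 0
  cycle 2: PE[1][2] → acc 0, east 0, south 0
  cycle 2: PE[2][1] → acc 0, east 0, south 0
  cycle 2: PE[2][2] → acc 0, east 0, south 0
  cycle 3: PE[1][2] → acc 77, east 77, south 7
  cycle 3: PE[2][1] → acc 26, east 26, south 2
  cycle 3: PE[2][2] → acc 0, east 0, south 0
  cycle 4: PE[1][2] → acc 57, east 57, south 1
  cycle 4: PE[2][1] → acc 45, east 45, south 5
  cycle 4: PE[2][2] → acc 47, east 47, south 7
  cycle 5: PE[1][2] → acc 100, east 100, south 8
  cycle 5: PE[2][1] → acc 42, east 42, south 2
  cycle 5: PE[2][2] → acc 48, east 48, south 1

register = 1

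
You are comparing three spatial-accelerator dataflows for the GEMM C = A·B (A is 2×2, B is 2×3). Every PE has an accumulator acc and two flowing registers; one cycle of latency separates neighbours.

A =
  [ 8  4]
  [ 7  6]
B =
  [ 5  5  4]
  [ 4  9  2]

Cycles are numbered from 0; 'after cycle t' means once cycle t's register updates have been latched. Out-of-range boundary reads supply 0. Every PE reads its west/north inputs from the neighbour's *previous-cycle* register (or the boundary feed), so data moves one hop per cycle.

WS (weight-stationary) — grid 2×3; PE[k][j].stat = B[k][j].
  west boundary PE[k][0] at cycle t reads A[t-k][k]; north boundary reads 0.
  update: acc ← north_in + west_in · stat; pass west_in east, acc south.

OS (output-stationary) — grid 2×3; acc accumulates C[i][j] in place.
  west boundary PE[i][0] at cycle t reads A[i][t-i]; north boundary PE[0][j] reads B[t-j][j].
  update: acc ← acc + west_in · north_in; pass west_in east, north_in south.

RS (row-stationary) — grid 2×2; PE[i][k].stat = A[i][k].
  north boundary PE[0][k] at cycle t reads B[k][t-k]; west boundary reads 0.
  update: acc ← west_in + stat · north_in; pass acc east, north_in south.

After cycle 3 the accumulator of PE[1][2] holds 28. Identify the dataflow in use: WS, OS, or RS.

dataflow = OS

— WS: 2×3; PE[1][2] trace:
  after 0 — PE[1][2] acc=0, pass-E 0, pass-S 0
  after 1 — PE[1][2] acc=0, pass-E 0, pass-S 0
  after 2 — PE[1][2] acc=0, pass-E 0, pass-S 0
  after 3 — PE[1][2] acc=40, pass-E 4, pass-S 40
— OS: 2×3; PE[1][2] trace:
  after 0 — PE[1][2] acc=0, pass-E 0, pass-S 0
  after 1 — PE[1][2] acc=0, pass-E 0, pass-S 0
  after 2 — PE[1][2] acc=0, pass-E 0, pass-S 0
  after 3 — PE[1][2] acc=28, pass-E 7, pass-S 4
RS (2×2): PE[1][2] does not exist.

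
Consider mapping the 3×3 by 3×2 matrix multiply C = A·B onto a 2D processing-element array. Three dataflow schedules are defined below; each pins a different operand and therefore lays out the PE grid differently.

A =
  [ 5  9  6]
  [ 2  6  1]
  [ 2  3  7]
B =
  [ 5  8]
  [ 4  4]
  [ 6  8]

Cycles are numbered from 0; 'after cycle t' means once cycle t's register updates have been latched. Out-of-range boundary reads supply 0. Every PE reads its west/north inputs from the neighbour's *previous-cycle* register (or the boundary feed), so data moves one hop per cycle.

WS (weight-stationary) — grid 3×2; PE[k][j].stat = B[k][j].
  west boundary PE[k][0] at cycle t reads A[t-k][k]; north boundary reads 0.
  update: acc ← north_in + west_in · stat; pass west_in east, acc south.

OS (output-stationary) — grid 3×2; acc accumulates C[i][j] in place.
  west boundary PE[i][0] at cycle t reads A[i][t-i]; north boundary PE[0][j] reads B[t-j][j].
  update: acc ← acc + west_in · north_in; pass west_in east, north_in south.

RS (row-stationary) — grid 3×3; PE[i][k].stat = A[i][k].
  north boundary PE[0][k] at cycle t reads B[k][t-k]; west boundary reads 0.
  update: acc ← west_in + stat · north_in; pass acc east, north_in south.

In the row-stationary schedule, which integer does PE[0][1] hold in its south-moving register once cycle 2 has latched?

RS 3×3: PE[0][1] cycle-by-cycle (with neighbour feeds):
  step 0 · PE0,0: acc=25; fwd→25 fwd↓5
  step 0 · PE0,1: acc=0; fwd→0 fwd↓0
  step 1 · PE0,0: acc=40; fwd→40 fwd↓8
  step 1 · PE0,1: acc=61; fwd→61 fwd↓4
  step 2 · PE0,0: acc=0; fwd→0 fwd↓0
  step 2 · PE0,1: acc=76; fwd→76 fwd↓4

register = 4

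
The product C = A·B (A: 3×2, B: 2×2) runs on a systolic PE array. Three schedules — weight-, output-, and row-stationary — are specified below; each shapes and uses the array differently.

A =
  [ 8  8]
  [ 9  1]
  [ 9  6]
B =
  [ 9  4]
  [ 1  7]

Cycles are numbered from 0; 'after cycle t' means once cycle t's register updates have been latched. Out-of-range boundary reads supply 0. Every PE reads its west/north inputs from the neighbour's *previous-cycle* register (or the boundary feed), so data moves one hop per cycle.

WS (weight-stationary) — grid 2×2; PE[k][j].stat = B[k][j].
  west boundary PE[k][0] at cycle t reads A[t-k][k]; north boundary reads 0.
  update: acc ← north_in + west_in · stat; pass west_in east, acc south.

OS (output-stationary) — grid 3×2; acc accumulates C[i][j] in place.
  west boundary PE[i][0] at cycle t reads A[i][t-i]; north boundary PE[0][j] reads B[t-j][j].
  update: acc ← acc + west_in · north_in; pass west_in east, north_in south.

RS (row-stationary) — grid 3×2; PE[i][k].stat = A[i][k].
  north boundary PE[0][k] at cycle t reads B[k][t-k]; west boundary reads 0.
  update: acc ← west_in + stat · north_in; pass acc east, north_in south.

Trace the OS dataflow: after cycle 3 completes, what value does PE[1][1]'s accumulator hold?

PE[1][1].acc = 43

OS (3×2). Following PE[1][1] plus its west/north inputs:
  step 0 · PE0,1: acc=0; fwd→0 fwd↓0
  step 0 · PE1,0: acc=0; fwd→0 fwd↓0
  step 0 · PE1,1: acc=0; fwd→0 fwd↓0
  step 1 · PE0,1: acc=32; fwd→8 fwd↓4
  step 1 · PE1,0: acc=81; fwd→9 fwd↓9
  step 1 · PE1,1: acc=0; fwd→0 fwd↓0
  step 2 · PE0,1: acc=88; fwd→8 fwd↓7
  step 2 · PE1,0: acc=82; fwd→1 fwd↓1
  step 2 · PE1,1: acc=36; fwd→9 fwd↓4
  step 3 · PE0,1: acc=88; fwd→0 fwd↓0
  step 3 · PE1,0: acc=82; fwd→0 fwd↓0
  step 3 · PE1,1: acc=43; fwd→1 fwd↓7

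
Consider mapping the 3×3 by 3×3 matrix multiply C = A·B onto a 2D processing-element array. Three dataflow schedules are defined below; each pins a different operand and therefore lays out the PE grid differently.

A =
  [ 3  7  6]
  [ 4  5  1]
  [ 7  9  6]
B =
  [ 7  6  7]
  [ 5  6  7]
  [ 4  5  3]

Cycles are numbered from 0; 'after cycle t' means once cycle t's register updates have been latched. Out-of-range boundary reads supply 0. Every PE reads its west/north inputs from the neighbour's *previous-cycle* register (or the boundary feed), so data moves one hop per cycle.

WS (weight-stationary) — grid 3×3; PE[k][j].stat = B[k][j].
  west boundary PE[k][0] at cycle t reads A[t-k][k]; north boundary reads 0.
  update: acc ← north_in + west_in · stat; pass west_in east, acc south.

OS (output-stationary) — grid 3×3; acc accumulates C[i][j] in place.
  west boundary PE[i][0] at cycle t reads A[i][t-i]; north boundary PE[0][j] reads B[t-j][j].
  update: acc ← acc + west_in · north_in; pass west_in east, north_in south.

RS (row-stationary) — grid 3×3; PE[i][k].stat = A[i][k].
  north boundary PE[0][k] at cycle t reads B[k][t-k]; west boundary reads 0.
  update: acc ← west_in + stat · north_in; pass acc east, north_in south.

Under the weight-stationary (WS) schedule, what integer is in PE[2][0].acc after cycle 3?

PE[2][0].acc = 57

WS on a 3×3 grid — tracing PE[2][0] and its feeders:
  t=0 PE[1][0]: acc=0 h=0 v=0
  t=0 PE[2][0]: acc=0 h=0 v=0
  t=1 PE[1][0]: acc=56 h=7 v=56
  t=1 PE[2][0]: acc=0 h=0 v=0
  t=2 PE[1][0]: acc=53 h=5 v=53
  t=2 PE[2][0]: acc=80 h=6 v=80
  t=3 PE[1][0]: acc=94 h=9 v=94
  t=3 PE[2][0]: acc=57 h=1 v=57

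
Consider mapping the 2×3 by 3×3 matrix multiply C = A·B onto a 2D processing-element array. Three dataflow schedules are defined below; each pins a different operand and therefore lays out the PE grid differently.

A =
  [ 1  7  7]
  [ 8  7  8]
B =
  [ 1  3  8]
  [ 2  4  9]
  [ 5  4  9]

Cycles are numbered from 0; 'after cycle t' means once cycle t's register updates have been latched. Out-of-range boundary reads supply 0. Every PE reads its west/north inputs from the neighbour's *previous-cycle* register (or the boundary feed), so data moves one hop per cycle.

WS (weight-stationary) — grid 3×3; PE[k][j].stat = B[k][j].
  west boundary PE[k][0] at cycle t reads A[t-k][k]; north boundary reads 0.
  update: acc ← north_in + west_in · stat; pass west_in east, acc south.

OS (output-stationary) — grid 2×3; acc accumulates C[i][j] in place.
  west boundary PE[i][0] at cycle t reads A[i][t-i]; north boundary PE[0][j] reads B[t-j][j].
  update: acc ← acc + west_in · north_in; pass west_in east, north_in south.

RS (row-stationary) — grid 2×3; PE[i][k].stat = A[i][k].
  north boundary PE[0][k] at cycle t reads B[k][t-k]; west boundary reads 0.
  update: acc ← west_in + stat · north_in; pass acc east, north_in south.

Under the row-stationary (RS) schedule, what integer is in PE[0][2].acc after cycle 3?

RS (2×3). Following PE[0][2] plus its west/north inputs:
  [0] (0,1) acc=0 (h:0 v:0)
  [0] (0,2) acc=0 (h:0 v:0)
  [1] (0,1) acc=15 (h:15 v:2)
  [1] (0,2) acc=0 (h:0 v:0)
  [2] (0,1) acc=31 (h:31 v:4)
  [2] (0,2) acc=50 (h:50 v:5)
  [3] (0,1) acc=71 (h:71 v:9)
  [3] (0,2) acc=59 (h:59 v:4)

PE[0][2].acc = 59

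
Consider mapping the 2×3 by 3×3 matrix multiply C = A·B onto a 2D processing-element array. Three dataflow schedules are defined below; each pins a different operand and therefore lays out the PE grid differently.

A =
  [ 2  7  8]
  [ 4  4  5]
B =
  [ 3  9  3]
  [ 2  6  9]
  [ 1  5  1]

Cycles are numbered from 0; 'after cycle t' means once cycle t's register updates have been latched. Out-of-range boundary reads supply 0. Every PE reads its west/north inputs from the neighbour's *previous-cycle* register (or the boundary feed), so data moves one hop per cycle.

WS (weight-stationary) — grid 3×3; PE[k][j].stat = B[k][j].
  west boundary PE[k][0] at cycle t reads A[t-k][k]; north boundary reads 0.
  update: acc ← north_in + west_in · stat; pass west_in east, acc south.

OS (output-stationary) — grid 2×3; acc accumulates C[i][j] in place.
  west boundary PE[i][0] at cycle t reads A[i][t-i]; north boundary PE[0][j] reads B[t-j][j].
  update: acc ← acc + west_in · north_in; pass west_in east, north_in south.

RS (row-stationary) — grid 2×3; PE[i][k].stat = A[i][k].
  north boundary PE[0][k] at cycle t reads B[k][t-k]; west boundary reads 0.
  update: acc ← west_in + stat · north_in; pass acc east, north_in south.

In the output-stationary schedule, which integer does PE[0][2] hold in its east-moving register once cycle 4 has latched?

OS on a 2×3 grid — tracing PE[0][2] and its feeders:
  after 0 — PE[0][1] acc=0, pass-E 0, pass-S 0
  after 0 — PE[0][2] acc=0, pass-E 0, pass-S 0
  after 1 — PE[0][1] acc=18, pass-E 2, pass-S 9
  after 1 — PE[0][2] acc=0, pass-E 0, pass-S 0
  after 2 — PE[0][1] acc=60, pass-E 7, pass-S 6
  after 2 — PE[0][2] acc=6, pass-E 2, pass-S 3
  after 3 — PE[0][1] acc=100, pass-E 8, pass-S 5
  after 3 — PE[0][2] acc=69, pass-E 7, pass-S 9
  after 4 — PE[0][1] acc=100, pass-E 0, pass-S 0
  after 4 — PE[0][2] acc=77, pass-E 8, pass-S 1

register = 8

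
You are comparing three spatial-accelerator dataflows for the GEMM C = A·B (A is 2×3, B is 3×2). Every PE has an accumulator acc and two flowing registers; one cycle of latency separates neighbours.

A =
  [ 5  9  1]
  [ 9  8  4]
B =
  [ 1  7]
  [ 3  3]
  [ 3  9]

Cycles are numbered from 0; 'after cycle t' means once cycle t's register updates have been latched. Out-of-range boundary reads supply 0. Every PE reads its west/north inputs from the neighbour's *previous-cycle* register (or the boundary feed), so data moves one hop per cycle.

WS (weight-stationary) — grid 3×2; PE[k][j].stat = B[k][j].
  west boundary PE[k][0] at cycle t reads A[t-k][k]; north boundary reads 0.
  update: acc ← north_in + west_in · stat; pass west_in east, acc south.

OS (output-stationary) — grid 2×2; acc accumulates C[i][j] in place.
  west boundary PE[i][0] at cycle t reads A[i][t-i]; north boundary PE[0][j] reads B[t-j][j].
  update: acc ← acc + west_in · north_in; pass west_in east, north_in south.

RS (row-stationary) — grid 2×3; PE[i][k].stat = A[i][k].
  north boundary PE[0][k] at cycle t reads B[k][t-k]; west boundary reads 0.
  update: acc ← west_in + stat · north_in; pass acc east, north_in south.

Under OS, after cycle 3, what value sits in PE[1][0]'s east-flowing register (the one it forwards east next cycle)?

register = 4

Tracing OS — 2×2 array, target PE[1][0]:
  t=0 PE[0][0]: acc=5 h=5 v=1
  t=0 PE[1][0]: acc=0 h=0 v=0
  t=1 PE[0][0]: acc=32 h=9 v=3
  t=1 PE[1][0]: acc=9 h=9 v=1
  t=2 PE[0][0]: acc=35 h=1 v=3
  t=2 PE[1][0]: acc=33 h=8 v=3
  t=3 PE[0][0]: acc=35 h=0 v=0
  t=3 PE[1][0]: acc=45 h=4 v=3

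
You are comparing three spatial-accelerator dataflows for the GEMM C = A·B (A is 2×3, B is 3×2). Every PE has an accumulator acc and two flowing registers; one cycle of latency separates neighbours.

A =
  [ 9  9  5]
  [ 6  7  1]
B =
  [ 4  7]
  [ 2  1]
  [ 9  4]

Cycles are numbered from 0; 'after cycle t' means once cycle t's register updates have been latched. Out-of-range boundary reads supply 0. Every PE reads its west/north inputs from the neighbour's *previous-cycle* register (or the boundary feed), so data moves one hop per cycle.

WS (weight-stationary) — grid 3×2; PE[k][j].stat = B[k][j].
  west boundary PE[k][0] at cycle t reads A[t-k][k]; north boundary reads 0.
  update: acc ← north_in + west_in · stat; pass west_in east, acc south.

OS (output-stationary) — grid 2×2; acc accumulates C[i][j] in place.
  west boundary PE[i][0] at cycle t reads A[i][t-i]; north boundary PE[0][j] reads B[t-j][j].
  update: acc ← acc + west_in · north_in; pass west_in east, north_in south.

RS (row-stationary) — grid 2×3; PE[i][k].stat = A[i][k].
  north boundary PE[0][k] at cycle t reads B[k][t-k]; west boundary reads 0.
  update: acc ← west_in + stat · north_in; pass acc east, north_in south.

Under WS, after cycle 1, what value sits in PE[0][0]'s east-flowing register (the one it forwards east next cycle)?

WS 3×2: PE[0][0] cycle-by-cycle (with neighbour feeds):
  0: (0,0).acc=36  regs=<9,36>
  1: (0,0).acc=24  regs=<6,24>

register = 6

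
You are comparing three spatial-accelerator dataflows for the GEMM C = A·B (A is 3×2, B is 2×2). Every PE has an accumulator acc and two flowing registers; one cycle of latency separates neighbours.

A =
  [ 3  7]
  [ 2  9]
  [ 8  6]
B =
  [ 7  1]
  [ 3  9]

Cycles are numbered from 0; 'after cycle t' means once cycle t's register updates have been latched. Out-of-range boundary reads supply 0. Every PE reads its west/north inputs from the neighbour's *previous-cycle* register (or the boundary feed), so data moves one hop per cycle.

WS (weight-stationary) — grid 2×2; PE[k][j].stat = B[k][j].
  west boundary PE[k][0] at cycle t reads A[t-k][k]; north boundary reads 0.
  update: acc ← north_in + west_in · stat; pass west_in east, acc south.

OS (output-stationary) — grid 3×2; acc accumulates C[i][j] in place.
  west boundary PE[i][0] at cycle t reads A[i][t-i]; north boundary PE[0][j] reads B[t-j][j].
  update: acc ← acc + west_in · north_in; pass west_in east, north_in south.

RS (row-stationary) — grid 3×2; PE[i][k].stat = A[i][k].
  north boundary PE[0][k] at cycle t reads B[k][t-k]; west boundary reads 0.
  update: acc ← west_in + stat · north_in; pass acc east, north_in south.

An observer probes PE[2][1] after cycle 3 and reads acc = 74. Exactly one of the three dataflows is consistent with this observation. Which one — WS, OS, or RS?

dataflow = RS

WS (2×2): PE[2][1] does not exist.
OS [3×2] PE[2][1] across cycles:
  cycle 0: PE[2][1] → acc 0, east 0, south 0
  cycle 1: PE[2][1] → acc 0, east 0, south 0
  cycle 2: PE[2][1] → acc 0, east 0, south 0
  cycle 3: PE[2][1] → acc 8, east 8, south 1
RS [3×2] PE[2][1] across cycles:
  cycle 0: PE[2][1] → acc 0, east 0, south 0
  cycle 1: PE[2][1] → acc 0, east 0, south 0
  cycle 2: PE[2][1] → acc 0, east 0, south 0
  cycle 3: PE[2][1] → acc 74, east 74, south 3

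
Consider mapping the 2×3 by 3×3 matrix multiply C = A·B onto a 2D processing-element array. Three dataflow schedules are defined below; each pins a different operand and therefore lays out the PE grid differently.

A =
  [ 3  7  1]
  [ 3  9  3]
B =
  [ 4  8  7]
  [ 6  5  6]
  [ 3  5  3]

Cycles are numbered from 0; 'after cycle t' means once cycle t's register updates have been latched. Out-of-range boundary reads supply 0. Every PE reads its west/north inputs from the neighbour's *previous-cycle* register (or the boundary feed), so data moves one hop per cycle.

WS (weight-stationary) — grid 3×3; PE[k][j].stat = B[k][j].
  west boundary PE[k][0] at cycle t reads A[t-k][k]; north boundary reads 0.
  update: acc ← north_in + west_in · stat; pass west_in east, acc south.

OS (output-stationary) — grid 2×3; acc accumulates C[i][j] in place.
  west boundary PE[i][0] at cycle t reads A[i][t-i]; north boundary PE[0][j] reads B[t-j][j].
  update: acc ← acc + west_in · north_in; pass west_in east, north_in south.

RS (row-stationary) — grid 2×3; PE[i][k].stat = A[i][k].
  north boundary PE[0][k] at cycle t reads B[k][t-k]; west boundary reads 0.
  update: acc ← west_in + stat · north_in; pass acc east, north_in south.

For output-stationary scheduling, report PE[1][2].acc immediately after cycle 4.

PE[1][2].acc = 75

OS (2×3). Following PE[1][2] plus its west/north inputs:
  [0] (0,2) acc=0 (h:0 v:0)
  [0] (1,1) acc=0 (h:0 v:0)
  [0] (1,2) acc=0 (h:0 v:0)
  [1] (0,2) acc=0 (h:0 v:0)
  [1] (1,1) acc=0 (h:0 v:0)
  [1] (1,2) acc=0 (h:0 v:0)
  [2] (0,2) acc=21 (h:3 v:7)
  [2] (1,1) acc=24 (h:3 v:8)
  [2] (1,2) acc=0 (h:0 v:0)
  [3] (0,2) acc=63 (h:7 v:6)
  [3] (1,1) acc=69 (h:9 v:5)
  [3] (1,2) acc=21 (h:3 v:7)
  [4] (0,2) acc=66 (h:1 v:3)
  [4] (1,1) acc=84 (h:3 v:5)
  [4] (1,2) acc=75 (h:9 v:6)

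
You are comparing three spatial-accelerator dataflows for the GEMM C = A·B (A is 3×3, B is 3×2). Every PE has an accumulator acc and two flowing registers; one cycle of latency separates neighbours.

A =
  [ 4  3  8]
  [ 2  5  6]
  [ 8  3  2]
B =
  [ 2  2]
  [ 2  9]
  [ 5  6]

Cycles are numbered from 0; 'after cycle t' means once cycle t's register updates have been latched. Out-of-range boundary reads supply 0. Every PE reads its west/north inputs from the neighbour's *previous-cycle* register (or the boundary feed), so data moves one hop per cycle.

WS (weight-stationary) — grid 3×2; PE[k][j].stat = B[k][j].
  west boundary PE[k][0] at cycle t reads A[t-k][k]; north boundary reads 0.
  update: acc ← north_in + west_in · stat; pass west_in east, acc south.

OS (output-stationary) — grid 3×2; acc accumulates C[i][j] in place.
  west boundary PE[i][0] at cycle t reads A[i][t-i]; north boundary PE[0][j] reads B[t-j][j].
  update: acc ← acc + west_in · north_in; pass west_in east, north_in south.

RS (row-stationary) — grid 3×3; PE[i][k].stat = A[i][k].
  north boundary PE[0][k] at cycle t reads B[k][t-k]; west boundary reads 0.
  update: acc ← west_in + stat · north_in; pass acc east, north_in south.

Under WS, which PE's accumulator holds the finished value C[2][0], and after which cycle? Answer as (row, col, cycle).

(row, col, cycle) = (2, 0, 4)

WS — PE[2][0] is where C[2][0] collects:
  [0] (2,0) acc=0 (h:0 v:0)
  [1] (2,0) acc=0 (h:0 v:0)
  [2] (2,0) acc=54 (h:8 v:54)
  [3] (2,0) acc=44 (h:6 v:44)
  [4] (2,0) acc=32 (h:2 v:32)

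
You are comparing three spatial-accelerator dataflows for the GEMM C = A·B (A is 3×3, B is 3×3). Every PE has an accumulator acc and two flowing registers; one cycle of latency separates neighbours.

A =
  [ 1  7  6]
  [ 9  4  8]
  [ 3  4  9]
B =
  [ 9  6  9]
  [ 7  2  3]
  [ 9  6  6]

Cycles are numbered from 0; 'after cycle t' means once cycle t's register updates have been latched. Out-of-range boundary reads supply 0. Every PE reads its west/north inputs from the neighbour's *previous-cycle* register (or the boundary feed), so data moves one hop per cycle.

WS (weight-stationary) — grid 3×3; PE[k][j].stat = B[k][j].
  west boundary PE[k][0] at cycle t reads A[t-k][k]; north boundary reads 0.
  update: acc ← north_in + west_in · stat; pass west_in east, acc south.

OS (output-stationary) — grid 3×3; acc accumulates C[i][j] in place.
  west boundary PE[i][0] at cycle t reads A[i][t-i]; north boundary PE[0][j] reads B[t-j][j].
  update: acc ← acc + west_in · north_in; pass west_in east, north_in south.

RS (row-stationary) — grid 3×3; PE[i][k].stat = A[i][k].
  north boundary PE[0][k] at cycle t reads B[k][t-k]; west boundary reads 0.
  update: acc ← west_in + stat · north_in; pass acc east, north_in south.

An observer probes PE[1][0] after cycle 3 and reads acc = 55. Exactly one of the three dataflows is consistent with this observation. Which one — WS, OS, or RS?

Under WS (3×3), PE[1][0]:
  [0] (1,0) acc=0 (h:0 v:0)
  [1] (1,0) acc=58 (h:7 v:58)
  [2] (1,0) acc=109 (h:4 v:109)
  [3] (1,0) acc=55 (h:4 v:55)
Under OS (3×3), PE[1][0]:
  [0] (1,0) acc=0 (h:0 v:0)
  [1] (1,0) acc=81 (h:9 v:9)
  [2] (1,0) acc=109 (h:4 v:7)
  [3] (1,0) acc=181 (h:8 v:9)
Under RS (3×3), PE[1][0]:
  [0] (1,0) acc=0 (h:0 v:0)
  [1] (1,0) acc=81 (h:81 v:9)
  [2] (1,0) acc=54 (h:54 v:6)
  [3] (1,0) acc=81 (h:81 v:9)

dataflow = WS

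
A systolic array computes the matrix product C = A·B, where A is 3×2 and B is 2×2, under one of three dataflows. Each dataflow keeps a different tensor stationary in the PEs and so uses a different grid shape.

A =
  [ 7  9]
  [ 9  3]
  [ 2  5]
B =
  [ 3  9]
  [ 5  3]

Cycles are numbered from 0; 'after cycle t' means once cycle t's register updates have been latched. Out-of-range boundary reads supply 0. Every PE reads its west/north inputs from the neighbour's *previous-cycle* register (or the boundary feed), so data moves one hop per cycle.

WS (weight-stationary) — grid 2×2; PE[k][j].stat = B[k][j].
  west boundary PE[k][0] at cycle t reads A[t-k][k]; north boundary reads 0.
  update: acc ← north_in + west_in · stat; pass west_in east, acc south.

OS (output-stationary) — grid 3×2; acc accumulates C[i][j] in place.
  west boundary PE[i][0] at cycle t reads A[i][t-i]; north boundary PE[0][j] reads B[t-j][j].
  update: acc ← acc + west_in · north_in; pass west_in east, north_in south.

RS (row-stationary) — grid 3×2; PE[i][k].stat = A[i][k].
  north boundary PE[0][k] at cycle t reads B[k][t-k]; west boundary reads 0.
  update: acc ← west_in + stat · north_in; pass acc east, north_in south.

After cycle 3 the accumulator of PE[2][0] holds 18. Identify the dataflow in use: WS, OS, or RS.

dataflow = RS

WS: PE[2][0] is outside its 2×2 grid.
— OS: 3×2; PE[2][0] trace:
  after 0 — PE[2][0] acc=0, pass-E 0, pass-S 0
  after 1 — PE[2][0] acc=0, pass-E 0, pass-S 0
  after 2 — PE[2][0] acc=6, pass-E 2, pass-S 3
  after 3 — PE[2][0] acc=31, pass-E 5, pass-S 5
— RS: 3×2; PE[2][0] trace:
  after 0 — PE[2][0] acc=0, pass-E 0, pass-S 0
  after 1 — PE[2][0] acc=0, pass-E 0, pass-S 0
  after 2 — PE[2][0] acc=6, pass-E 6, pass-S 3
  after 3 — PE[2][0] acc=18, pass-E 18, pass-S 9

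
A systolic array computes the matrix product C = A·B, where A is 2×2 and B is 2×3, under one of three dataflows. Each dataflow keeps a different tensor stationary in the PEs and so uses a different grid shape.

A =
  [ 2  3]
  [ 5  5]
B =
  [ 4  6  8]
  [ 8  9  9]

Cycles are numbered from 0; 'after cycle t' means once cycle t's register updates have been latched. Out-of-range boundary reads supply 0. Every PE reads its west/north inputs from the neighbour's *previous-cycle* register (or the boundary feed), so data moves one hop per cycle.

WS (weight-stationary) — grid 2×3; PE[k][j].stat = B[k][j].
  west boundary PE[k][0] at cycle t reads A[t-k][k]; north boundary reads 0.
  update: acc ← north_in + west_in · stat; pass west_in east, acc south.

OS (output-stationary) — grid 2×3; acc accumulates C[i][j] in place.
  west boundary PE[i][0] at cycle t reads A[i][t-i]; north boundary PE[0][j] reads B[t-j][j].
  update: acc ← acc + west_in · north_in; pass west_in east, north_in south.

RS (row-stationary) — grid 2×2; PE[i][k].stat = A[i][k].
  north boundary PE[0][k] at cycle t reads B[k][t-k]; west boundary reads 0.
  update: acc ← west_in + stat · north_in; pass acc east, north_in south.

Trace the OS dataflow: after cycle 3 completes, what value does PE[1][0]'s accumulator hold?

OS on a 2×3 grid — tracing PE[1][0] and its feeders:
  t=0 PE[0][0]: acc=8 h=2 v=4
  t=0 PE[1][0]: acc=0 h=0 v=0
  t=1 PE[0][0]: acc=32 h=3 v=8
  t=1 PE[1][0]: acc=20 h=5 v=4
  t=2 PE[0][0]: acc=32 h=0 v=0
  t=2 PE[1][0]: acc=60 h=5 v=8
  t=3 PE[0][0]: acc=32 h=0 v=0
  t=3 PE[1][0]: acc=60 h=0 v=0

PE[1][0].acc = 60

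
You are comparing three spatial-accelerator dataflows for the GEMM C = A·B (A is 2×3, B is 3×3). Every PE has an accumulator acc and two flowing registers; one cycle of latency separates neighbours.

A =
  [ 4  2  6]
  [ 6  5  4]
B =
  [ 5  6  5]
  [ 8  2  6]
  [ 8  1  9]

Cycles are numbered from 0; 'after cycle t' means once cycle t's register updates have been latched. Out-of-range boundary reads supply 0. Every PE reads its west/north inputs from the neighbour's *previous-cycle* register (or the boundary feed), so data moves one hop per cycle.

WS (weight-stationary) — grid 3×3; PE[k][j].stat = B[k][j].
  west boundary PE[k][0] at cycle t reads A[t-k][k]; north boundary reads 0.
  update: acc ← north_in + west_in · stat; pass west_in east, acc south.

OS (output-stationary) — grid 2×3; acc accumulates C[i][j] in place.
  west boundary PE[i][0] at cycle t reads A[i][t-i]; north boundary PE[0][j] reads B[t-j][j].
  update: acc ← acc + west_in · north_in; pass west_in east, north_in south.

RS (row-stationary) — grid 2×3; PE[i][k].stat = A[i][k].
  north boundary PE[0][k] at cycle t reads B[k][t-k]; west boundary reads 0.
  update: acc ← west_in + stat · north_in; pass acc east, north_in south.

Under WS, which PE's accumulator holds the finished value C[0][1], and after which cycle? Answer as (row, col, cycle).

(row, col, cycle) = (2, 1, 3)

WS: C[0][1] accumulates in PE[2][1]:
  [0] (2,1) acc=0 (h:0 v:0)
  [1] (2,1) acc=0 (h:0 v:0)
  [2] (2,1) acc=0 (h:0 v:0)
  [3] (2,1) acc=34 (h:6 v:34)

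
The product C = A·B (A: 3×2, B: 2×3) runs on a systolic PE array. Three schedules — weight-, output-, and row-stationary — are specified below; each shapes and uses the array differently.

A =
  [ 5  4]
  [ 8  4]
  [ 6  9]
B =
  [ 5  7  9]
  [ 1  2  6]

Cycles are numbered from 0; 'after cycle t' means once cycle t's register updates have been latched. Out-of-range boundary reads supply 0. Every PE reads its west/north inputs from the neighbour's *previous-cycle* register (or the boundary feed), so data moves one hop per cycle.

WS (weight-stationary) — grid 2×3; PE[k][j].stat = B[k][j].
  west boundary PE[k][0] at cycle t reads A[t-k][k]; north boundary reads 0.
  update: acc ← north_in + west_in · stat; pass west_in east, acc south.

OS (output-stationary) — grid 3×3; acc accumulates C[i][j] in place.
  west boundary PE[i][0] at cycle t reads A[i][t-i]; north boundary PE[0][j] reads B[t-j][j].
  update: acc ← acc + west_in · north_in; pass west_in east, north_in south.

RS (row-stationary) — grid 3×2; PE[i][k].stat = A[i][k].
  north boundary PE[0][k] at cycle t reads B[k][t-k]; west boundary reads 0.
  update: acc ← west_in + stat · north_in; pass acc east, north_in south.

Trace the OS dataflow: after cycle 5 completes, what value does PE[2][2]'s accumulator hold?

PE[2][2].acc = 108

OS (3×3). Following PE[2][2] plus its west/north inputs:
  @0  [1,2]  acc 0  |  →0  ↓0
  @0  [2,1]  acc 0  |  →0  ↓0
  @0  [2,2]  acc 0  |  →0  ↓0
  @1  [1,2]  acc 0  |  →0  ↓0
  @1  [2,1]  acc 0  |  →0  ↓0
  @1  [2,2]  acc 0  |  →0  ↓0
  @2  [1,2]  acc 0  |  →0  ↓0
  @2  [2,1]  acc 0  |  →0  ↓0
  @2  [2,2]  acc 0  |  →0  ↓0
  @3  [1,2]  acc 72  |  →8  ↓9
  @3  [2,1]  acc 42  |  →6  ↓7
  @3  [2,2]  acc 0  |  →0  ↓0
  @4  [1,2]  acc 96  |  →4  ↓6
  @4  [2,1]  acc 60  |  →9  ↓2
  @4  [2,2]  acc 54  |  →6  ↓9
  @5  [1,2]  acc 96  |  →0  ↓0
  @5  [2,1]  acc 60  |  →0  ↓0
  @5  [2,2]  acc 108  |  →9  ↓6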